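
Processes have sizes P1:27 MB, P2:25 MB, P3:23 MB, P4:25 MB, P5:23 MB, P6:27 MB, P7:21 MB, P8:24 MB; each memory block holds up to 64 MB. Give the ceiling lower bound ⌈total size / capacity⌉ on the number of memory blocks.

Total size = 27 + 25 + 23 + 25 + 23 + 27 + 21 + 24 = 195 MB.
⌈195 / 64⌉ = 4.

4 memory blocks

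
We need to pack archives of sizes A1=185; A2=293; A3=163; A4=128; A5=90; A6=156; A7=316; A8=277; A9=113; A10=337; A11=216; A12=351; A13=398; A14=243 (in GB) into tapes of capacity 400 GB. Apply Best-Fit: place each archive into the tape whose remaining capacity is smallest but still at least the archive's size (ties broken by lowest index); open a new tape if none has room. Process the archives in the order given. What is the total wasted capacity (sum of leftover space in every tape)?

Put A1 (185 GB) in tape 1; 215 GB remain.
Put A2 (293 GB) in tape 2; 107 GB remain.
Put A3 (163 GB) in tape 1; 52 GB remain.
Put A4 (128 GB) in tape 3; 272 GB remain.
Put A5 (90 GB) in tape 2; 17 GB remain.
Put A6 (156 GB) in tape 3; 116 GB remain.
Put A7 (316 GB) in tape 4; 84 GB remain.
Put A8 (277 GB) in tape 5; 123 GB remain.
Put A9 (113 GB) in tape 3; 3 GB remain.
Put A10 (337 GB) in tape 6; 63 GB remain.
Put A11 (216 GB) in tape 7; 184 GB remain.
Put A12 (351 GB) in tape 8; 49 GB remain.
Put A13 (398 GB) in tape 9; 2 GB remain.
Put A14 (243 GB) in tape 10; 157 GB remain.
10 tapes × 400 GB = 4000 GB; used 3266 GB; unused 734 GB.

734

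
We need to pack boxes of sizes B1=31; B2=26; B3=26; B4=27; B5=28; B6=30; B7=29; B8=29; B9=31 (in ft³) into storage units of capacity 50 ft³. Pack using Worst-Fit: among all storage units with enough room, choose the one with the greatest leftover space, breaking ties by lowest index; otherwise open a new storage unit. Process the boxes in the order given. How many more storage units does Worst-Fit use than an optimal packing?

Worst-Fit: [31] [26] [26] [27] [28] [30] [29] [29] [31] → 9 storage units.
9 boxes exceed 25 ft³ (half the capacity), and no two of those can share a storage unit, so at least 9 storage units are needed.
So 9 is already optimal.

0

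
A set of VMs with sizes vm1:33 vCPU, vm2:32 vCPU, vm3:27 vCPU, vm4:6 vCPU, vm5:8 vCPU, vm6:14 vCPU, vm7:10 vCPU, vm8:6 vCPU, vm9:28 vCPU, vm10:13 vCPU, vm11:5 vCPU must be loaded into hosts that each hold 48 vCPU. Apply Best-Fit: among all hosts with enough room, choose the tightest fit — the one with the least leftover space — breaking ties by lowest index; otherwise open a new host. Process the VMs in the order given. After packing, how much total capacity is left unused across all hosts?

Put vm1 (33 vCPU) in host 1; 15 vCPU remain.
Put vm2 (32 vCPU) in host 2; 16 vCPU remain.
Put vm3 (27 vCPU) in host 3; 21 vCPU remain.
Put vm4 (6 vCPU) in host 1; 9 vCPU remain.
Put vm5 (8 vCPU) in host 1; 1 vCPU remain.
Put vm6 (14 vCPU) in host 2; 2 vCPU remain.
Put vm7 (10 vCPU) in host 3; 11 vCPU remain.
Put vm8 (6 vCPU) in host 3; 5 vCPU remain.
Put vm9 (28 vCPU) in host 4; 20 vCPU remain.
Put vm10 (13 vCPU) in host 4; 7 vCPU remain.
Put vm11 (5 vCPU) in host 3; 0 vCPU remain.
4 hosts × 48 vCPU = 192 vCPU; used 182 vCPU; unused 10 vCPU.

10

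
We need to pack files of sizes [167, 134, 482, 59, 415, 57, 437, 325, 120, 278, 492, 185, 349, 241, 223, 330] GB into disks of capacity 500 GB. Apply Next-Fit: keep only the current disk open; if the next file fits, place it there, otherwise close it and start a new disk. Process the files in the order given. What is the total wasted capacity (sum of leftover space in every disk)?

1206

167 GB → disk 1 (remaining 333 GB)
134 GB → disk 1 (remaining 199 GB)
482 GB → disk 2 (remaining 18 GB)
59 GB → disk 3 (remaining 441 GB)
415 GB → disk 3 (remaining 26 GB)
57 GB → disk 4 (remaining 443 GB)
437 GB → disk 4 (remaining 6 GB)
325 GB → disk 5 (remaining 175 GB)
120 GB → disk 5 (remaining 55 GB)
278 GB → disk 6 (remaining 222 GB)
492 GB → disk 7 (remaining 8 GB)
185 GB → disk 8 (remaining 315 GB)
349 GB → disk 9 (remaining 151 GB)
241 GB → disk 10 (remaining 259 GB)
223 GB → disk 10 (remaining 36 GB)
330 GB → disk 11 (remaining 170 GB)
11 disks × 500 GB = 5500 GB; used 4294 GB; unused 1206 GB.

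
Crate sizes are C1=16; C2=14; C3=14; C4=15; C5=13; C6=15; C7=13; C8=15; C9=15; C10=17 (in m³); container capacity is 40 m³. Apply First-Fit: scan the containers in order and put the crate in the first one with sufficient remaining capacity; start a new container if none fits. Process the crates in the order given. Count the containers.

5 containers

C1 (16 m³) → container 1 (remaining 24 m³)
C2 (14 m³) → container 1 (remaining 10 m³)
C3 (14 m³) → container 2 (remaining 26 m³)
C4 (15 m³) → container 2 (remaining 11 m³)
C5 (13 m³) → container 3 (remaining 27 m³)
C6 (15 m³) → container 3 (remaining 12 m³)
C7 (13 m³) → container 4 (remaining 27 m³)
C8 (15 m³) → container 4 (remaining 12 m³)
C9 (15 m³) → container 5 (remaining 25 m³)
C10 (17 m³) → container 5 (remaining 8 m³)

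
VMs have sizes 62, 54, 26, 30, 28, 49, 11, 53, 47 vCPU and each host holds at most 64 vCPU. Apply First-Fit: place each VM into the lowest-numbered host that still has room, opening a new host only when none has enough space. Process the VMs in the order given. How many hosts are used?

7

62 vCPU → host 1 (remaining 2 vCPU)
54 vCPU → host 2 (remaining 10 vCPU)
26 vCPU → host 3 (remaining 38 vCPU)
30 vCPU → host 3 (remaining 8 vCPU)
28 vCPU → host 4 (remaining 36 vCPU)
49 vCPU → host 5 (remaining 15 vCPU)
11 vCPU → host 4 (remaining 25 vCPU)
53 vCPU → host 6 (remaining 11 vCPU)
47 vCPU → host 7 (remaining 17 vCPU)
Final hosts: [62] [54] [26,30] [28,11] [49] [53] [47].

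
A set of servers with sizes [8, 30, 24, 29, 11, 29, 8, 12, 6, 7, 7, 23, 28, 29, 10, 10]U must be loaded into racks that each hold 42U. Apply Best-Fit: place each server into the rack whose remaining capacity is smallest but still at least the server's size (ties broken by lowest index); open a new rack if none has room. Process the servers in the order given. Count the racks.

7

8U → rack 1 (remaining 34U)
30U → rack 1 (remaining 4U)
24U → rack 2 (remaining 18U)
29U → rack 3 (remaining 13U)
11U → rack 3 (remaining 2U)
29U → rack 4 (remaining 13U)
8U → rack 4 (remaining 5U)
12U → rack 2 (remaining 6U)
6U → rack 2 (remaining 0U)
7U → rack 5 (remaining 35U)
7U → rack 5 (remaining 28U)
23U → rack 5 (remaining 5U)
28U → rack 6 (remaining 14U)
29U → rack 7 (remaining 13U)
10U → rack 7 (remaining 3U)
10U → rack 6 (remaining 4U)
Final racks: [8,30] [24,12,6] [29,11] [29,8] [7,7,23] [28,10] [29,10].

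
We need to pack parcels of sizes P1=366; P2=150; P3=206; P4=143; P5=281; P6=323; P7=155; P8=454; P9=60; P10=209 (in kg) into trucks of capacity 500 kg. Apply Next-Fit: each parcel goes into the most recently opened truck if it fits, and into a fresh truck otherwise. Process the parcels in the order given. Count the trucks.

truck 1: place P1 (366 kg), 134 kg left
truck 2: place P2 (150 kg), 350 kg left
truck 2: place P3 (206 kg), 144 kg left
truck 2: place P4 (143 kg), 1 kg left
truck 3: place P5 (281 kg), 219 kg left
truck 4: place P6 (323 kg), 177 kg left
truck 4: place P7 (155 kg), 22 kg left
truck 5: place P8 (454 kg), 46 kg left
truck 6: place P9 (60 kg), 440 kg left
truck 6: place P10 (209 kg), 231 kg left
Final trucks: [366] [150,206,143] [281] [323,155] [454] [60,209].

6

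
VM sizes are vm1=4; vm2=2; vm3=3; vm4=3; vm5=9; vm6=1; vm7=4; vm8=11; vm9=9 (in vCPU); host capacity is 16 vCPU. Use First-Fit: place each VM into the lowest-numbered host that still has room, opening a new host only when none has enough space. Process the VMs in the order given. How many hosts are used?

4

Put vm1 (4 vCPU) in host 1; 12 vCPU remain.
Put vm2 (2 vCPU) in host 1; 10 vCPU remain.
Put vm3 (3 vCPU) in host 1; 7 vCPU remain.
Put vm4 (3 vCPU) in host 1; 4 vCPU remain.
Put vm5 (9 vCPU) in host 2; 7 vCPU remain.
Put vm6 (1 vCPU) in host 1; 3 vCPU remain.
Put vm7 (4 vCPU) in host 2; 3 vCPU remain.
Put vm8 (11 vCPU) in host 3; 5 vCPU remain.
Put vm9 (9 vCPU) in host 4; 7 vCPU remain.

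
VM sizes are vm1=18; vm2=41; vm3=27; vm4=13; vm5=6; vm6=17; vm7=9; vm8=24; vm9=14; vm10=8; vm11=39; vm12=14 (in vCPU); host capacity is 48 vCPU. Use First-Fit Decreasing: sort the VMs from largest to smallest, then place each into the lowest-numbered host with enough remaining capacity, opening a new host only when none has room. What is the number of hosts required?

6

Sorted descending: 41, 39, 27, 24, 18, 17, 14, 14, 13, 9, 8, 6.
host 1: place 41 vCPU, 7 vCPU left
host 2: place 39 vCPU, 9 vCPU left
host 3: place 27 vCPU, 21 vCPU left
host 4: place 24 vCPU, 24 vCPU left
host 3: place 18 vCPU, 3 vCPU left
host 4: place 17 vCPU, 7 vCPU left
host 5: place 14 vCPU, 34 vCPU left
host 5: place 14 vCPU, 20 vCPU left
host 5: place 13 vCPU, 7 vCPU left
host 2: place 9 vCPU, 0 vCPU left
host 6: place 8 vCPU, 40 vCPU left
host 1: place 6 vCPU, 1 vCPU left
Final hosts: [41,6] [39,9] [27,18] [24,17] [14,14,13] [8].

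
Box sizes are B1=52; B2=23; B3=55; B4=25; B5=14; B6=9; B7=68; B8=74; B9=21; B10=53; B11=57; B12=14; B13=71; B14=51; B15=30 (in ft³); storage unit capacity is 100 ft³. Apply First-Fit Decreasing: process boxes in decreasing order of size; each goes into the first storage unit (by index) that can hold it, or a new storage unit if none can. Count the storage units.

8

Sorted descending: 74, 71, 68, 57, 55, 53, 52, 51, 30, 25, 23, 21, 14, 14, 9.
Put 74 ft³ in storage unit 1; 26 ft³ remain.
Put 71 ft³ in storage unit 2; 29 ft³ remain.
Put 68 ft³ in storage unit 3; 32 ft³ remain.
Put 57 ft³ in storage unit 4; 43 ft³ remain.
Put 55 ft³ in storage unit 5; 45 ft³ remain.
Put 53 ft³ in storage unit 6; 47 ft³ remain.
Put 52 ft³ in storage unit 7; 48 ft³ remain.
Put 51 ft³ in storage unit 8; 49 ft³ remain.
Put 30 ft³ in storage unit 3; 2 ft³ remain.
Put 25 ft³ in storage unit 1; 1 ft³ remain.
Put 23 ft³ in storage unit 2; 6 ft³ remain.
Put 21 ft³ in storage unit 4; 22 ft³ remain.
Put 14 ft³ in storage unit 4; 8 ft³ remain.
Put 14 ft³ in storage unit 5; 31 ft³ remain.
Put 9 ft³ in storage unit 5; 22 ft³ remain.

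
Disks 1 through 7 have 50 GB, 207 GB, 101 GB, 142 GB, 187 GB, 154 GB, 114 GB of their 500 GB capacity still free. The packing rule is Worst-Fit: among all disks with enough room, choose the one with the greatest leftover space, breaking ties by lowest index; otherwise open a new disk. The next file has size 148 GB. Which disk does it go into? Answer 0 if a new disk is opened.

2

Disks with room: disk 2 (207 GB), disk 5 (187 GB), disk 6 (154 GB).
Most room is disk 2 with 207 GB free.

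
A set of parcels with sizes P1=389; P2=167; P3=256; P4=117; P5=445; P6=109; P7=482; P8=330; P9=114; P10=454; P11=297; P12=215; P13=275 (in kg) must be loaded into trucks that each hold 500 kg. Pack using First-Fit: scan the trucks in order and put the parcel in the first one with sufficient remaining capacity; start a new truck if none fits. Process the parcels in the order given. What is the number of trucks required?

P1 (389 kg) → truck 1 (remaining 111 kg)
P2 (167 kg) → truck 2 (remaining 333 kg)
P3 (256 kg) → truck 2 (remaining 77 kg)
P4 (117 kg) → truck 3 (remaining 383 kg)
P5 (445 kg) → truck 4 (remaining 55 kg)
P6 (109 kg) → truck 1 (remaining 2 kg)
P7 (482 kg) → truck 5 (remaining 18 kg)
P8 (330 kg) → truck 3 (remaining 53 kg)
P9 (114 kg) → truck 6 (remaining 386 kg)
P10 (454 kg) → truck 7 (remaining 46 kg)
P11 (297 kg) → truck 6 (remaining 89 kg)
P12 (215 kg) → truck 8 (remaining 285 kg)
P13 (275 kg) → truck 8 (remaining 10 kg)
Final trucks: [389,109] [167,256] [117,330] [445] [482] [114,297] [454] [215,275].

8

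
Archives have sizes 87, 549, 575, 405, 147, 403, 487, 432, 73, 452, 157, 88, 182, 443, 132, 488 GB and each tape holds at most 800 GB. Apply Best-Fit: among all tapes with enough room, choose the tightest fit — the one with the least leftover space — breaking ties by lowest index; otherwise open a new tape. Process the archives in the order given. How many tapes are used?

9

87 GB → tape 1 (remaining 713 GB)
549 GB → tape 1 (remaining 164 GB)
575 GB → tape 2 (remaining 225 GB)
405 GB → tape 3 (remaining 395 GB)
147 GB → tape 1 (remaining 17 GB)
403 GB → tape 4 (remaining 397 GB)
487 GB → tape 5 (remaining 313 GB)
432 GB → tape 6 (remaining 368 GB)
73 GB → tape 2 (remaining 152 GB)
452 GB → tape 7 (remaining 348 GB)
157 GB → tape 5 (remaining 156 GB)
88 GB → tape 2 (remaining 64 GB)
182 GB → tape 7 (remaining 166 GB)
443 GB → tape 8 (remaining 357 GB)
132 GB → tape 5 (remaining 24 GB)
488 GB → tape 9 (remaining 312 GB)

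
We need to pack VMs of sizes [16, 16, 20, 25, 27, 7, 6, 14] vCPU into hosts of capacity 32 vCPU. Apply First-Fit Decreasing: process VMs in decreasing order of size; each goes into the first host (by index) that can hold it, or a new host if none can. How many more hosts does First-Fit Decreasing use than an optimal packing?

0

First-Fit Decreasing: [27] [25,7] [20,6] [16,16] [14] → 5 hosts.
Total size 131 vCPU; any packing needs at least ⌈131/32⌉ = 5 hosts.
So 5 is already optimal.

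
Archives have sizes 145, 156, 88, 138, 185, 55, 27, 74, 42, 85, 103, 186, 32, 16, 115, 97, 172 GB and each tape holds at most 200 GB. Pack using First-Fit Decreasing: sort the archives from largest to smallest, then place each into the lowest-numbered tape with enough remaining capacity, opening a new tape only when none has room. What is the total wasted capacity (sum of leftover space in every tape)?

84

Sorted descending: 186, 185, 172, 156, 145, 138, 115, 103, 97, 88, 85, 74, 55, 42, 32, 27, 16.
186 GB → tape 1 (remaining 14 GB)
185 GB → tape 2 (remaining 15 GB)
172 GB → tape 3 (remaining 28 GB)
156 GB → tape 4 (remaining 44 GB)
145 GB → tape 5 (remaining 55 GB)
138 GB → tape 6 (remaining 62 GB)
115 GB → tape 7 (remaining 85 GB)
103 GB → tape 8 (remaining 97 GB)
97 GB → tape 8 (remaining 0 GB)
88 GB → tape 9 (remaining 112 GB)
85 GB → tape 7 (remaining 0 GB)
74 GB → tape 9 (remaining 38 GB)
55 GB → tape 5 (remaining 0 GB)
42 GB → tape 4 (remaining 2 GB)
32 GB → tape 6 (remaining 30 GB)
27 GB → tape 3 (remaining 1 GB)
16 GB → tape 6 (remaining 14 GB)
9 tapes × 200 GB = 1800 GB; used 1716 GB; unused 84 GB.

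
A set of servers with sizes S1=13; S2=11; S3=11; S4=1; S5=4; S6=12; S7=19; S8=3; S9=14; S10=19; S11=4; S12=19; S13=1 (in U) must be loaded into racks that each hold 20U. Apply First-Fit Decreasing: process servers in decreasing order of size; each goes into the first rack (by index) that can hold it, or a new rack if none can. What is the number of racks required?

Sorted descending: 19, 19, 19, 14, 13, 12, 11, 11, 4, 4, 3, 1, 1.
Put 19U in rack 1; 1U remain.
Put 19U in rack 2; 1U remain.
Put 19U in rack 3; 1U remain.
Put 14U in rack 4; 6U remain.
Put 13U in rack 5; 7U remain.
Put 12U in rack 6; 8U remain.
Put 11U in rack 7; 9U remain.
Put 11U in rack 8; 9U remain.
Put 4U in rack 4; 2U remain.
Put 4U in rack 5; 3U remain.
Put 3U in rack 5; 0U remain.
Put 1U in rack 1; 0U remain.
Put 1U in rack 2; 0U remain.

8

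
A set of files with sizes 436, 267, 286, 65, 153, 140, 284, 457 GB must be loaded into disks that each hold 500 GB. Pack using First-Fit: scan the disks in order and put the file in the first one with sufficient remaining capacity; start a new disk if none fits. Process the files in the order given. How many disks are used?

436 GB → disk 1 (remaining 64 GB)
267 GB → disk 2 (remaining 233 GB)
286 GB → disk 3 (remaining 214 GB)
65 GB → disk 2 (remaining 168 GB)
153 GB → disk 2 (remaining 15 GB)
140 GB → disk 3 (remaining 74 GB)
284 GB → disk 4 (remaining 216 GB)
457 GB → disk 5 (remaining 43 GB)
Final disks: [436] [267,65,153] [286,140] [284] [457].

5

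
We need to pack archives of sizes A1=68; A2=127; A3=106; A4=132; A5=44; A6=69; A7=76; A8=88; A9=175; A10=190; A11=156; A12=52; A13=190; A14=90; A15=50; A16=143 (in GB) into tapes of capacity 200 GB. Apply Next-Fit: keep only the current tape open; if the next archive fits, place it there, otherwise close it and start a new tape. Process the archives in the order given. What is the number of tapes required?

tape 1: place A1 (68 GB), 132 GB left
tape 1: place A2 (127 GB), 5 GB left
tape 2: place A3 (106 GB), 94 GB left
tape 3: place A4 (132 GB), 68 GB left
tape 3: place A5 (44 GB), 24 GB left
tape 4: place A6 (69 GB), 131 GB left
tape 4: place A7 (76 GB), 55 GB left
tape 5: place A8 (88 GB), 112 GB left
tape 6: place A9 (175 GB), 25 GB left
tape 7: place A10 (190 GB), 10 GB left
tape 8: place A11 (156 GB), 44 GB left
tape 9: place A12 (52 GB), 148 GB left
tape 10: place A13 (190 GB), 10 GB left
tape 11: place A14 (90 GB), 110 GB left
tape 11: place A15 (50 GB), 60 GB left
tape 12: place A16 (143 GB), 57 GB left
Final tapes: [68,127] [106] [132,44] [69,76] [88] [175] [190] [156] [52] [190] [90,50] [143].

12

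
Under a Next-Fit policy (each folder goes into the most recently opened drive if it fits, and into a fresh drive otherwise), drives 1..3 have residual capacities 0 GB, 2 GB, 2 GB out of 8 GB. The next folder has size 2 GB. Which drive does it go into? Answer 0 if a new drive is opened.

3

Next-Fit only looks at drive 3, which has 2 GB free.
2 GB fits there.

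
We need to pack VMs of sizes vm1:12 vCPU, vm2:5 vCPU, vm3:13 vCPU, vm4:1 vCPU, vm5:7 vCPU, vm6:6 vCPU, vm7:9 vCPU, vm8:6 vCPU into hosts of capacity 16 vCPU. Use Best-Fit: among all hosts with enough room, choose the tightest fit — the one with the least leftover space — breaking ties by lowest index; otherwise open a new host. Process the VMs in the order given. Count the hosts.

5 hosts

host 1: place vm1 (12 vCPU), 4 vCPU left
host 2: place vm2 (5 vCPU), 11 vCPU left
host 3: place vm3 (13 vCPU), 3 vCPU left
host 3: place vm4 (1 vCPU), 2 vCPU left
host 2: place vm5 (7 vCPU), 4 vCPU left
host 4: place vm6 (6 vCPU), 10 vCPU left
host 4: place vm7 (9 vCPU), 1 vCPU left
host 5: place vm8 (6 vCPU), 10 vCPU left
Final hosts: [12] [5,7] [13,1] [6,9] [6].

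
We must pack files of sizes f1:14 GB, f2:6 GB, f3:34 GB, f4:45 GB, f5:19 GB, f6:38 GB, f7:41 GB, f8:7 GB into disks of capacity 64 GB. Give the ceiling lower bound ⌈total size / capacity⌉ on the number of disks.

Total size = 14 + 6 + 34 + 45 + 19 + 38 + 41 + 7 = 204 GB.
⌈204 / 64⌉ = 4.

4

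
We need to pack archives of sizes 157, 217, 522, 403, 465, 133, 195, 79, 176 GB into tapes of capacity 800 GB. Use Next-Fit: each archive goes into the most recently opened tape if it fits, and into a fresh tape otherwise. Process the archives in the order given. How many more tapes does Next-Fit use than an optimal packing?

2

Next-Fit: [157,217] [522] [403] [465,133,195] [79,176] → 5 tapes.
Total size 2347 GB; any packing needs at least ⌈2347/800⌉ = 3 tapes.
An optimal packing achieves that bound: [522,195,79] [465,176,157] [403,217,133] → 3 tapes.
Excess: 5 − 3 = 2.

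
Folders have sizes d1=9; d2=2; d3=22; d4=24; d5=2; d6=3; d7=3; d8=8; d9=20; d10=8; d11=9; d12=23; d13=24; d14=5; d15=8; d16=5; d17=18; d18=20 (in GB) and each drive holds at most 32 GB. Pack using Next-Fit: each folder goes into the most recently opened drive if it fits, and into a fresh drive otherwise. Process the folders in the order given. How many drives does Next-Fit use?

9

d1 (9 GB) → drive 1 (remaining 23 GB)
d2 (2 GB) → drive 1 (remaining 21 GB)
d3 (22 GB) → drive 2 (remaining 10 GB)
d4 (24 GB) → drive 3 (remaining 8 GB)
d5 (2 GB) → drive 3 (remaining 6 GB)
d6 (3 GB) → drive 3 (remaining 3 GB)
d7 (3 GB) → drive 3 (remaining 0 GB)
d8 (8 GB) → drive 4 (remaining 24 GB)
d9 (20 GB) → drive 4 (remaining 4 GB)
d10 (8 GB) → drive 5 (remaining 24 GB)
d11 (9 GB) → drive 5 (remaining 15 GB)
d12 (23 GB) → drive 6 (remaining 9 GB)
d13 (24 GB) → drive 7 (remaining 8 GB)
d14 (5 GB) → drive 7 (remaining 3 GB)
d15 (8 GB) → drive 8 (remaining 24 GB)
d16 (5 GB) → drive 8 (remaining 19 GB)
d17 (18 GB) → drive 8 (remaining 1 GB)
d18 (20 GB) → drive 9 (remaining 12 GB)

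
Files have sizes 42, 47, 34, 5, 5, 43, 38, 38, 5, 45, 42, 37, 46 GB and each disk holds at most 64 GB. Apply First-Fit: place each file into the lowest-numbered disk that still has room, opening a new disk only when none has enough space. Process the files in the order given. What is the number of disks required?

Put 42 GB in disk 1; 22 GB remain.
Put 47 GB in disk 2; 17 GB remain.
Put 34 GB in disk 3; 30 GB remain.
Put 5 GB in disk 1; 17 GB remain.
Put 5 GB in disk 1; 12 GB remain.
Put 43 GB in disk 4; 21 GB remain.
Put 38 GB in disk 5; 26 GB remain.
Put 38 GB in disk 6; 26 GB remain.
Put 5 GB in disk 1; 7 GB remain.
Put 45 GB in disk 7; 19 GB remain.
Put 42 GB in disk 8; 22 GB remain.
Put 37 GB in disk 9; 27 GB remain.
Put 46 GB in disk 10; 18 GB remain.
Final disks: [42,5,5,5] [47] [34] [43] [38] [38] [45] [42] [37] [46].

10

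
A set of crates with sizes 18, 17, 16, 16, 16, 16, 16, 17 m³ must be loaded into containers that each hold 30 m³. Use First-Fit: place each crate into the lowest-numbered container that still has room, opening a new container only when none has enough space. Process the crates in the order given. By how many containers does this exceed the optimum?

0

First-Fit: [18] [17] [16] [16] [16] [16] [16] [17] → 8 containers.
8 crates exceed 15 m³ (half the capacity), and no two of those can share a container, so at least 8 containers are needed.
So 8 is already optimal.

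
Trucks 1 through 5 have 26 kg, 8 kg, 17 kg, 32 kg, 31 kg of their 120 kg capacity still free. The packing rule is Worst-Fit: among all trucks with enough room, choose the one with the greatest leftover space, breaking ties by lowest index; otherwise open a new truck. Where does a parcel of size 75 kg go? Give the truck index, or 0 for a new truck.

No truck has ≥ 75 kg free, so a new truck is opened.

0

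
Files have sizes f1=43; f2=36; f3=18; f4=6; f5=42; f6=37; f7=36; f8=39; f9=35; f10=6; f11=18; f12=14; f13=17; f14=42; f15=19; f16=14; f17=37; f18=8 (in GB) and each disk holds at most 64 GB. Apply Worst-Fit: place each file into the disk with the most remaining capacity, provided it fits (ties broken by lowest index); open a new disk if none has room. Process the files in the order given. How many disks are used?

9 disks

Put f1 (43 GB) in disk 1; 21 GB remain.
Put f2 (36 GB) in disk 2; 28 GB remain.
Put f3 (18 GB) in disk 2; 10 GB remain.
Put f4 (6 GB) in disk 1; 15 GB remain.
Put f5 (42 GB) in disk 3; 22 GB remain.
Put f6 (37 GB) in disk 4; 27 GB remain.
Put f7 (36 GB) in disk 5; 28 GB remain.
Put f8 (39 GB) in disk 6; 25 GB remain.
Put f9 (35 GB) in disk 7; 29 GB remain.
Put f10 (6 GB) in disk 7; 23 GB remain.
Put f11 (18 GB) in disk 5; 10 GB remain.
Put f12 (14 GB) in disk 4; 13 GB remain.
Put f13 (17 GB) in disk 6; 8 GB remain.
Put f14 (42 GB) in disk 8; 22 GB remain.
Put f15 (19 GB) in disk 7; 4 GB remain.
Put f16 (14 GB) in disk 3; 8 GB remain.
Put f17 (37 GB) in disk 9; 27 GB remain.
Put f18 (8 GB) in disk 9; 19 GB remain.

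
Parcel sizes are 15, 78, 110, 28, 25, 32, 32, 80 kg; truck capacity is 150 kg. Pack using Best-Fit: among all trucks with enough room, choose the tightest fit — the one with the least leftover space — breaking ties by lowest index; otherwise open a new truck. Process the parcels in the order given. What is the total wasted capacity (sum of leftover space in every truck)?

Put 15 kg in truck 1; 135 kg remain.
Put 78 kg in truck 1; 57 kg remain.
Put 110 kg in truck 2; 40 kg remain.
Put 28 kg in truck 2; 12 kg remain.
Put 25 kg in truck 1; 32 kg remain.
Put 32 kg in truck 1; 0 kg remain.
Put 32 kg in truck 3; 118 kg remain.
Put 80 kg in truck 3; 38 kg remain.
3 trucks × 150 kg = 450 kg; used 400 kg; unused 50 kg.

50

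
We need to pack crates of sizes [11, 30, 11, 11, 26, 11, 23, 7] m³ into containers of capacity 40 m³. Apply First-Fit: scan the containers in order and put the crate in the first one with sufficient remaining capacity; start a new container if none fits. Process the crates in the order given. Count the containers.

container 1: place 11 m³, 29 m³ left
container 2: place 30 m³, 10 m³ left
container 1: place 11 m³, 18 m³ left
container 1: place 11 m³, 7 m³ left
container 3: place 26 m³, 14 m³ left
container 3: place 11 m³, 3 m³ left
container 4: place 23 m³, 17 m³ left
container 1: place 7 m³, 0 m³ left

4 containers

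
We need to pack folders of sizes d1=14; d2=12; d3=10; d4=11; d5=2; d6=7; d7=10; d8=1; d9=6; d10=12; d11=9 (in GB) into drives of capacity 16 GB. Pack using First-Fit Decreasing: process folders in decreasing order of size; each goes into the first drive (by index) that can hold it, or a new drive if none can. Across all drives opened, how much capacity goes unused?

18

Sorted descending: 14, 12, 12, 11, 10, 10, 9, 7, 6, 2, 1.
drive 1: place 14 GB, 2 GB left
drive 2: place 12 GB, 4 GB left
drive 3: place 12 GB, 4 GB left
drive 4: place 11 GB, 5 GB left
drive 5: place 10 GB, 6 GB left
drive 6: place 10 GB, 6 GB left
drive 7: place 9 GB, 7 GB left
drive 7: place 7 GB, 0 GB left
drive 5: place 6 GB, 0 GB left
drive 1: place 2 GB, 0 GB left
drive 2: place 1 GB, 3 GB left
7 drives × 16 GB = 112 GB; used 94 GB; unused 18 GB.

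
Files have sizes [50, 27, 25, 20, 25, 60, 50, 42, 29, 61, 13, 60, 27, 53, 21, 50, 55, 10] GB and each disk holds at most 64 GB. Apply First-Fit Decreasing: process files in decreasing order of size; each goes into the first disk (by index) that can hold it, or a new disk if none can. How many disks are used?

Sorted descending: 61, 60, 60, 55, 53, 50, 50, 50, 42, 29, 27, 27, 25, 25, 21, 20, 13, 10.
disk 1: place 61 GB, 3 GB left
disk 2: place 60 GB, 4 GB left
disk 3: place 60 GB, 4 GB left
disk 4: place 55 GB, 9 GB left
disk 5: place 53 GB, 11 GB left
disk 6: place 50 GB, 14 GB left
disk 7: place 50 GB, 14 GB left
disk 8: place 50 GB, 14 GB left
disk 9: place 42 GB, 22 GB left
disk 10: place 29 GB, 35 GB left
disk 10: place 27 GB, 8 GB left
disk 11: place 27 GB, 37 GB left
disk 11: place 25 GB, 12 GB left
disk 12: place 25 GB, 39 GB left
disk 9: place 21 GB, 1 GB left
disk 12: place 20 GB, 19 GB left
disk 6: place 13 GB, 1 GB left
disk 5: place 10 GB, 1 GB left

12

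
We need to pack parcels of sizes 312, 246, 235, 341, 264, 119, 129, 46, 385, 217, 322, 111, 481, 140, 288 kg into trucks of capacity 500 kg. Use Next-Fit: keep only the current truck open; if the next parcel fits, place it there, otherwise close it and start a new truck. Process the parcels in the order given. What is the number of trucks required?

Put 312 kg in truck 1; 188 kg remain.
Put 246 kg in truck 2; 254 kg remain.
Put 235 kg in truck 2; 19 kg remain.
Put 341 kg in truck 3; 159 kg remain.
Put 264 kg in truck 4; 236 kg remain.
Put 119 kg in truck 4; 117 kg remain.
Put 129 kg in truck 5; 371 kg remain.
Put 46 kg in truck 5; 325 kg remain.
Put 385 kg in truck 6; 115 kg remain.
Put 217 kg in truck 7; 283 kg remain.
Put 322 kg in truck 8; 178 kg remain.
Put 111 kg in truck 8; 67 kg remain.
Put 481 kg in truck 9; 19 kg remain.
Put 140 kg in truck 10; 360 kg remain.
Put 288 kg in truck 10; 72 kg remain.
Final trucks: [312] [246,235] [341] [264,119] [129,46] [385] [217] [322,111] [481] [140,288].

10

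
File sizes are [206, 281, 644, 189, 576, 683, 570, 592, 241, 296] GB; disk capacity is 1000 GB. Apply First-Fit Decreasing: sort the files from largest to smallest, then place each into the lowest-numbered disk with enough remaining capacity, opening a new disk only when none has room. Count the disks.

Sorted descending: 683, 644, 592, 576, 570, 296, 281, 241, 206, 189.
disk 1: place 683 GB, 317 GB left
disk 2: place 644 GB, 356 GB left
disk 3: place 592 GB, 408 GB left
disk 4: place 576 GB, 424 GB left
disk 5: place 570 GB, 430 GB left
disk 1: place 296 GB, 21 GB left
disk 2: place 281 GB, 75 GB left
disk 3: place 241 GB, 167 GB left
disk 4: place 206 GB, 218 GB left
disk 4: place 189 GB, 29 GB left
Final disks: [683,296] [644,281] [592,241] [576,206,189] [570].

5 disks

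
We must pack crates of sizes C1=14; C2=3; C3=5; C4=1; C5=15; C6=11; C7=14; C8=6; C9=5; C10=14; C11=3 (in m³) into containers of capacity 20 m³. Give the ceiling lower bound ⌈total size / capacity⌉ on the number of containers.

5

Total size = 14 + 3 + 5 + 1 + 15 + 11 + 14 + 6 + 5 + 14 + 3 = 91 m³.
⌈91 / 20⌉ = 5.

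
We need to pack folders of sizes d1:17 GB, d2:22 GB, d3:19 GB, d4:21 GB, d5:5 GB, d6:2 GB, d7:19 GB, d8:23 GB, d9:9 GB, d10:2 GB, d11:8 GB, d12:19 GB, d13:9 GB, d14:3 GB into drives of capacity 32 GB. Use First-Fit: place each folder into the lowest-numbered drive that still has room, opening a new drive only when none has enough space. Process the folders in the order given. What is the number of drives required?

d1 (17 GB) → drive 1 (remaining 15 GB)
d2 (22 GB) → drive 2 (remaining 10 GB)
d3 (19 GB) → drive 3 (remaining 13 GB)
d4 (21 GB) → drive 4 (remaining 11 GB)
d5 (5 GB) → drive 1 (remaining 10 GB)
d6 (2 GB) → drive 1 (remaining 8 GB)
d7 (19 GB) → drive 5 (remaining 13 GB)
d8 (23 GB) → drive 6 (remaining 9 GB)
d9 (9 GB) → drive 2 (remaining 1 GB)
d10 (2 GB) → drive 1 (remaining 6 GB)
d11 (8 GB) → drive 3 (remaining 5 GB)
d12 (19 GB) → drive 7 (remaining 13 GB)
d13 (9 GB) → drive 4 (remaining 2 GB)
d14 (3 GB) → drive 1 (remaining 3 GB)

7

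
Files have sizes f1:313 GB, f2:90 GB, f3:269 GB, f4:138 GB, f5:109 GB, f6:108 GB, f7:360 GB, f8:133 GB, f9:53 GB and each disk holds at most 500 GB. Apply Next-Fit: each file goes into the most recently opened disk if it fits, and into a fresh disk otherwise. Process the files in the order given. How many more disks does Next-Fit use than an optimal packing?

Next-Fit: [313,90] [269,138] [109,108] [360,133] [53] → 5 disks.
Total size 1573 GB; any packing needs at least ⌈1573/500⌉ = 4 disks.
An optimal packing achieves that bound: [360,138] [313,133,53] [269,109,108] [90] → 4 disks.
Excess: 5 − 4 = 1.

1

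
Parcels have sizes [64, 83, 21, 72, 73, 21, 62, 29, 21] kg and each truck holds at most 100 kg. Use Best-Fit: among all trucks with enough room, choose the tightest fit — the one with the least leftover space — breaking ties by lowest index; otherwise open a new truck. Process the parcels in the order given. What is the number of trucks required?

64 kg → truck 1 (remaining 36 kg)
83 kg → truck 2 (remaining 17 kg)
21 kg → truck 1 (remaining 15 kg)
72 kg → truck 3 (remaining 28 kg)
73 kg → truck 4 (remaining 27 kg)
21 kg → truck 4 (remaining 6 kg)
62 kg → truck 5 (remaining 38 kg)
29 kg → truck 5 (remaining 9 kg)
21 kg → truck 3 (remaining 7 kg)

5 trucks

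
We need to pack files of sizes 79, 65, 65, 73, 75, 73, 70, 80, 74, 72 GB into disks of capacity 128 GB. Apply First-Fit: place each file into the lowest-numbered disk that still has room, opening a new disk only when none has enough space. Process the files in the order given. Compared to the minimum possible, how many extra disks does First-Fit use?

0

First-Fit: [79] [65] [65] [73] [75] [73] [70] [80] [74] [72] → 10 disks.
10 files exceed 64 GB (half the capacity), and no two of those can share a disk, so at least 10 disks are needed.
So 10 is already optimal.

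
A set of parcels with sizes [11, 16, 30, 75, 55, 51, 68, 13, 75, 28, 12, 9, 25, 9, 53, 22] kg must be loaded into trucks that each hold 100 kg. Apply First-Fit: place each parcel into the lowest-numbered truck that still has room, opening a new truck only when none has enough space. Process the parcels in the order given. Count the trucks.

7

Put 11 kg in truck 1; 89 kg remain.
Put 16 kg in truck 1; 73 kg remain.
Put 30 kg in truck 1; 43 kg remain.
Put 75 kg in truck 2; 25 kg remain.
Put 55 kg in truck 3; 45 kg remain.
Put 51 kg in truck 4; 49 kg remain.
Put 68 kg in truck 5; 32 kg remain.
Put 13 kg in truck 1; 30 kg remain.
Put 75 kg in truck 6; 25 kg remain.
Put 28 kg in truck 1; 2 kg remain.
Put 12 kg in truck 2; 13 kg remain.
Put 9 kg in truck 2; 4 kg remain.
Put 25 kg in truck 3; 20 kg remain.
Put 9 kg in truck 3; 11 kg remain.
Put 53 kg in truck 7; 47 kg remain.
Put 22 kg in truck 4; 27 kg remain.
Final trucks: [11,16,30,13,28] [75,12,9] [55,25,9] [51,22] [68] [75] [53].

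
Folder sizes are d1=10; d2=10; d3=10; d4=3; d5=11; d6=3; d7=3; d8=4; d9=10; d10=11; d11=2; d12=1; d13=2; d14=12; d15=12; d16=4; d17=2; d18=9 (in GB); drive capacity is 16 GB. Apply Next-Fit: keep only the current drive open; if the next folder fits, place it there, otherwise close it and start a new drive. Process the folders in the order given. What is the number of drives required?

d1 (10 GB) → drive 1 (remaining 6 GB)
d2 (10 GB) → drive 2 (remaining 6 GB)
d3 (10 GB) → drive 3 (remaining 6 GB)
d4 (3 GB) → drive 3 (remaining 3 GB)
d5 (11 GB) → drive 4 (remaining 5 GB)
d6 (3 GB) → drive 4 (remaining 2 GB)
d7 (3 GB) → drive 5 (remaining 13 GB)
d8 (4 GB) → drive 5 (remaining 9 GB)
d9 (10 GB) → drive 6 (remaining 6 GB)
d10 (11 GB) → drive 7 (remaining 5 GB)
d11 (2 GB) → drive 7 (remaining 3 GB)
d12 (1 GB) → drive 7 (remaining 2 GB)
d13 (2 GB) → drive 7 (remaining 0 GB)
d14 (12 GB) → drive 8 (remaining 4 GB)
d15 (12 GB) → drive 9 (remaining 4 GB)
d16 (4 GB) → drive 9 (remaining 0 GB)
d17 (2 GB) → drive 10 (remaining 14 GB)
d18 (9 GB) → drive 10 (remaining 5 GB)

10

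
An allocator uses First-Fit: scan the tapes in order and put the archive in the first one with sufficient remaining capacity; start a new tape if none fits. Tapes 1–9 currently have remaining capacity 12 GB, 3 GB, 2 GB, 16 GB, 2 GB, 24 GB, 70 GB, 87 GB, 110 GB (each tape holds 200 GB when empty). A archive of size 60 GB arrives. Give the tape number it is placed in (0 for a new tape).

7

Tapes with room: tape 7 (70 GB), tape 8 (87 GB), tape 9 (110 GB).
The first with room is tape 7.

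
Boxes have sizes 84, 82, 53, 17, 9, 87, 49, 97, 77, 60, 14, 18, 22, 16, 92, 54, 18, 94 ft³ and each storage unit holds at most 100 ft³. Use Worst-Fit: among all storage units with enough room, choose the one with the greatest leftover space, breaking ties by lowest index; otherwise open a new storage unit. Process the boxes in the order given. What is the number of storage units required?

storage unit 1: place 84 ft³, 16 ft³ left
storage unit 2: place 82 ft³, 18 ft³ left
storage unit 3: place 53 ft³, 47 ft³ left
storage unit 3: place 17 ft³, 30 ft³ left
storage unit 3: place 9 ft³, 21 ft³ left
storage unit 4: place 87 ft³, 13 ft³ left
storage unit 5: place 49 ft³, 51 ft³ left
storage unit 6: place 97 ft³, 3 ft³ left
storage unit 7: place 77 ft³, 23 ft³ left
storage unit 8: place 60 ft³, 40 ft³ left
storage unit 5: place 14 ft³, 37 ft³ left
storage unit 8: place 18 ft³, 22 ft³ left
storage unit 5: place 22 ft³, 15 ft³ left
storage unit 7: place 16 ft³, 7 ft³ left
storage unit 9: place 92 ft³, 8 ft³ left
storage unit 10: place 54 ft³, 46 ft³ left
storage unit 10: place 18 ft³, 28 ft³ left
storage unit 11: place 94 ft³, 6 ft³ left
Final storage units: [84] [82] [53,17,9] [87] [49,14,22] [97] [77,16] [60,18] [92] [54,18] [94].

11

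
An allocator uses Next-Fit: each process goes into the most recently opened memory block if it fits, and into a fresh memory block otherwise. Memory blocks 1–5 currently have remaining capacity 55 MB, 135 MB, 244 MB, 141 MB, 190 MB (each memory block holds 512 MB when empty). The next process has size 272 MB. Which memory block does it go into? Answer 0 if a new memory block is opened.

Next-Fit only looks at memory block 5, which has 190 MB free.
272 MB does not fit, so a new memory block is opened.

0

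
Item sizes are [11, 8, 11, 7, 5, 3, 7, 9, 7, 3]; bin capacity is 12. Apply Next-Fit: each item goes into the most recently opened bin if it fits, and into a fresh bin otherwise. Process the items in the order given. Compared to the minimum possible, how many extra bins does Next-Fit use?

Next-Fit: [11] [8] [11] [7,5] [3,7] [9] [7,3] → 7 bins.
7 items exceed 6 (half the capacity), and no two of those can share a bin, so at least 7 bins are needed.
So 7 is already optimal.

0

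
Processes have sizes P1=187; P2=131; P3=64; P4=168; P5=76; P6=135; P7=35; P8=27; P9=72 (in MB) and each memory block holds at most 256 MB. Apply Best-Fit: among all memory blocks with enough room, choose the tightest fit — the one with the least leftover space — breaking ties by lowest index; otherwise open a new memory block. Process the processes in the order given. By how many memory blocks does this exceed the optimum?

0

Best-Fit: [187,64] [131,72] [168,76] [135,35,27] → 4 memory blocks.
Total size 895 MB; any packing needs at least ⌈895/256⌉ = 4 memory blocks.
So 4 is already optimal.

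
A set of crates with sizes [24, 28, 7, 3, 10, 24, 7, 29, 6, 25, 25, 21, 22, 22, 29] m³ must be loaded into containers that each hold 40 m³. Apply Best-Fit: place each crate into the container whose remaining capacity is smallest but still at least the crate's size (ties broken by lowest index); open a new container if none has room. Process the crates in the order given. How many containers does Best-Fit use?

10 containers

Put 24 m³ in container 1; 16 m³ remain.
Put 28 m³ in container 2; 12 m³ remain.
Put 7 m³ in container 2; 5 m³ remain.
Put 3 m³ in container 2; 2 m³ remain.
Put 10 m³ in container 1; 6 m³ remain.
Put 24 m³ in container 3; 16 m³ remain.
Put 7 m³ in container 3; 9 m³ remain.
Put 29 m³ in container 4; 11 m³ remain.
Put 6 m³ in container 1; 0 m³ remain.
Put 25 m³ in container 5; 15 m³ remain.
Put 25 m³ in container 6; 15 m³ remain.
Put 21 m³ in container 7; 19 m³ remain.
Put 22 m³ in container 8; 18 m³ remain.
Put 22 m³ in container 9; 18 m³ remain.
Put 29 m³ in container 10; 11 m³ remain.
Final containers: [24,10,6] [28,7,3] [24,7] [29] [25] [25] [21] [22] [22] [29].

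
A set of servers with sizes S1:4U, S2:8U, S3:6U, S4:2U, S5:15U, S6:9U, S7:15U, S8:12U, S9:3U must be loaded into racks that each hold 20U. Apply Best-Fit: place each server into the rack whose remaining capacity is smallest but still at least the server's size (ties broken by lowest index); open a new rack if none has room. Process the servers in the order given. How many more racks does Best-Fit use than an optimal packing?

1

Best-Fit: [4,8,6,2] [15,3] [9] [15] [12] → 5 racks.
Total size 74U; any packing needs at least ⌈74/20⌉ = 4 racks.
An optimal packing achieves that bound: [15,4] [15,3,2] [12,8] [9,6] → 4 racks.
Excess: 5 − 4 = 1.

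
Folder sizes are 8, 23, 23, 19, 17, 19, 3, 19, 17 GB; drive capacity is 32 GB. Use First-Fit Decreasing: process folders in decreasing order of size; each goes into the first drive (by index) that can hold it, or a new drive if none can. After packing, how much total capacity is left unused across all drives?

76

Sorted descending: 23, 23, 19, 19, 19, 17, 17, 8, 3.
Put 23 GB in drive 1; 9 GB remain.
Put 23 GB in drive 2; 9 GB remain.
Put 19 GB in drive 3; 13 GB remain.
Put 19 GB in drive 4; 13 GB remain.
Put 19 GB in drive 5; 13 GB remain.
Put 17 GB in drive 6; 15 GB remain.
Put 17 GB in drive 7; 15 GB remain.
Put 8 GB in drive 1; 1 GB remain.
Put 3 GB in drive 2; 6 GB remain.
7 drives × 32 GB = 224 GB; used 148 GB; unused 76 GB.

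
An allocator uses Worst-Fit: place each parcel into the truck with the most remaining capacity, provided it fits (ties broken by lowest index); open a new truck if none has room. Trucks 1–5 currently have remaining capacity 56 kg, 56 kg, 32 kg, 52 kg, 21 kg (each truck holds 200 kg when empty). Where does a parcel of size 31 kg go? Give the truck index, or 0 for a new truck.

Trucks with room: truck 1 (56 kg), truck 2 (56 kg), truck 3 (32 kg), truck 4 (52 kg).
Most room is truck 1 with 56 kg free.

1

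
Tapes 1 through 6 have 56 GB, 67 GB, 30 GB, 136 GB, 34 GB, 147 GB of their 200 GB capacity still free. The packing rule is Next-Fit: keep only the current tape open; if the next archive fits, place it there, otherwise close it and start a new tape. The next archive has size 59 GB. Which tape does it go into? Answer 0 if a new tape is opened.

6

Next-Fit only looks at tape 6, which has 147 GB free.
59 GB fits there.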